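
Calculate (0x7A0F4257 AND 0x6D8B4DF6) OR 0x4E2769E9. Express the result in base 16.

0x6E2F69FF

0x7A0F4257 AND 0x6D8B4DF6 = 0x680B4056.
Then OR with 0x4E2769E9.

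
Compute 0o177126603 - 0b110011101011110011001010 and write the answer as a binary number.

0o177126603 = 0b1111111001010110110000011 in binary.
Subtract column by column in base 2:
  1-0 → 1
  1-1 → 0
  0-0 → 0
  0-1 → 1 (borrow)
  0-0-1 → 1 (borrow)
  0-0-1 → 1 (borrow)
  0-1-1 → 0 (borrow)
  1-1-1 → 1 (borrow)
  1-0-1 → 0
  0-0 → 0
  1-1 → 0
  1-1 → 0
  0-1 → 1 (borrow)
  1-1-1 → 1 (borrow)
  0-0-1 → 1 (borrow)
  1-1-1 → 1 (borrow)
  0-0-1 → 1 (borrow)
  0-1-1 → 0 (borrow)
  1-1-1 → 1 (borrow)
  1-1-1 → 1 (borrow)
  1-0-1 → 0
  1-0 → 1
  1-1 → 0
  1-1 → 0
  1-0 → 1

0b1001011011111000010111001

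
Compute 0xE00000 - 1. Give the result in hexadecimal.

0xDFFFFF

The trailing 5 digits are 0, so subtracting 1 borrows through: they become F and the next digit up decrements.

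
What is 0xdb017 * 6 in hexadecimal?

0x52208a

Multiply each base-16 digit by 6, carrying:
  7×6 = 42 → write a carry 2
  1×6+2 = 8 → write 8
  0×6 = 0 → write 0
  b×6 = 66 → write 2 carry 4
  d×6+4 = 82 → write 2 carry 5
  remaining carry: 5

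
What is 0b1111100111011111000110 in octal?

0o17473706

Group the bits in threes: 001 111 100 111 011 111 000 110 → 17473706.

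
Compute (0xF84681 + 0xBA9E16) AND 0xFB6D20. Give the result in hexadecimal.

Add column by column in base 16, right to left:
  1+6 = 7
  8+1 = 9
  6+E = 4 carry 1
  4+9+1 = E
  8+A = 2 carry 1
  F+B+1 = B carry 1
  final carry 1
Sum = 0x1B2E497; now AND with 0xFB6D20:
  1&0=0, B&F=B, 2&B=2, E&6=6, 4&D=4, 9&2=0, 7&0=0

0xB26400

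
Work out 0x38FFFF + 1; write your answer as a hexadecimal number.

The trailing 4 digits are F (max in base 16), so adding 1 cascades: they roll to 0 and the next digit up increments.

0x390000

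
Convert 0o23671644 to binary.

0b10011110111001110100100

Each octal digit is 3 bits: 2=010 3=011 6=110 7=111 1=001 6=110 4=100 4=100.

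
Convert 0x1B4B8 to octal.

0o332270

Expand each hex digit to 4 bits: 1=0001 B=1011 4=0100 B=1011 8=1000.
Group the bits in threes: 011 011 010 010 111 000 → 332270.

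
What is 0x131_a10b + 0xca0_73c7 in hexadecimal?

Add column by column in base 16, right to left:
  b+7 = 2 carry 1
  0+c+1 = d
  1+3 = 4
  a+7 = 1 carry 1
  1+0+1 = 2
  3+a = d
  1+c = d

0xdd214d2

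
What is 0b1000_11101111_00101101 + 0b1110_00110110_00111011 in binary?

Add column by column in base 2, right to left:
  1+1 = 0 carry 1
  0+1+1 = 0 carry 1
  1+0+1 = 0 carry 1
  1+1+1 = 1 carry 1
  0+1+1 = 0 carry 1
  1+1+1 = 1 carry 1
  0+0+1 = 1
  0+0 = 0
  1+0 = 1
  1+1 = 0 carry 1
  1+1+1 = 1 carry 1
  1+0+1 = 0 carry 1
  0+1+1 = 0 carry 1
  1+1+1 = 1 carry 1
  1+0+1 = 0 carry 1
  1+0+1 = 0 carry 1
  0+0+1 = 1
  0+1 = 1
  0+1 = 1
  1+1 = 0 carry 1
  final carry 1

0b101110010010101101000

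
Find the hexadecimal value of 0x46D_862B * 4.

Multiply each base-16 digit by 4, carrying:
  B×4 = 44 → write C carry 2
  2×4+2 = 10 → write A
  6×4 = 24 → write 8 carry 1
  8×4+1 = 33 → write 1 carry 2
  D×4+2 = 54 → write 6 carry 3
  6×4+3 = 27 → write B carry 1
  4×4+1 = 17 → write 1 carry 1
  remaining carry: 1

0x11B618AC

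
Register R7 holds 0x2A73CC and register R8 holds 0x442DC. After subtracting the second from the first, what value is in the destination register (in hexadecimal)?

0x2630F0

Subtract column by column in base 16:
  C-C → 0
  C-D → F (borrow)
  3-2-1 → 0
  7-4 → 3
  A-4 → 6
  2-0 → 2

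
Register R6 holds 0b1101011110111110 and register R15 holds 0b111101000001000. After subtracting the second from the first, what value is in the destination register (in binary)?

0b101110110110110

Subtract column by column in base 2:
  0-0 → 0
  1-0 → 1
  1-0 → 1
  1-1 → 0
  1-0 → 1
  1-0 → 1
  0-0 → 0
  1-0 → 1
  1-0 → 1
  1-1 → 0
  1-0 → 1
  0-1 → 1 (borrow)
  1-1-1 → 1 (borrow)
  0-1-1 → 0 (borrow)
  1-1-1 → 1 (borrow)
  1-0-1 → 0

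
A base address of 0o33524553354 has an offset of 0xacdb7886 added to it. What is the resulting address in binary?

0b110001010001011100100111101110010

0o33524553354 = 0b11011101010100101101011011101100 in binary.
0xacdb7886 = 0b10101100110110110111100010000110 in binary.
Add column by column in base 2, right to left:
  0+0 = 0
  0+1 = 1
  1+1 = 0 carry 1
  1+0+1 = 0 carry 1
  0+0+1 = 1
  1+0 = 1
  1+0 = 1
  1+1 = 0 carry 1
  0+0+1 = 1
  1+0 = 1
  1+0 = 1
  0+1 = 1
  1+1 = 0 carry 1
  0+1+1 = 0 carry 1
  1+1+1 = 1 carry 1
  1+0+1 = 0 carry 1
  0+1+1 = 0 carry 1
  1+1+1 = 1 carry 1
  0+0+1 = 1
  0+1 = 1
  1+1 = 0 carry 1
  0+0+1 = 1
  1+1 = 0 carry 1
  0+1+1 = 0 carry 1
  1+0+1 = 0 carry 1
  0+0+1 = 1
  1+1 = 0 carry 1
  1+1+1 = 1 carry 1
  1+0+1 = 0 carry 1
  0+1+1 = 0 carry 1
  1+0+1 = 0 carry 1
  1+1+1 = 1 carry 1
  final carry 1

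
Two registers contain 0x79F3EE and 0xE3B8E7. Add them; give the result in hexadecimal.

0x15DACD5

Add column by column in base 16, right to left:
  E+7 = 5 carry 1
  E+E+1 = D carry 1
  3+8+1 = C
  F+B = A carry 1
  9+3+1 = D
  7+E = 5 carry 1
  final carry 1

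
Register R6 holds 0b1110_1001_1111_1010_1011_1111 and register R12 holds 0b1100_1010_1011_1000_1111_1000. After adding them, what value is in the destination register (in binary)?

0b1101101001011001110110111

Add column by column in base 2, right to left:
  1+0 = 1
  1+0 = 1
  1+0 = 1
  1+1 = 0 carry 1
  1+1+1 = 1 carry 1
  1+1+1 = 1 carry 1
  0+1+1 = 0 carry 1
  1+1+1 = 1 carry 1
  0+0+1 = 1
  1+0 = 1
  0+0 = 0
  1+1 = 0 carry 1
  1+1+1 = 1 carry 1
  1+1+1 = 1 carry 1
  1+0+1 = 0 carry 1
  1+1+1 = 1 carry 1
  1+0+1 = 0 carry 1
  0+1+1 = 0 carry 1
  0+0+1 = 1
  1+1 = 0 carry 1
  0+0+1 = 1
  1+0 = 1
  1+1 = 0 carry 1
  1+1+1 = 1 carry 1
  final carry 1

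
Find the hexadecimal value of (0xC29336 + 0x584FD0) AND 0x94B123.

0x10A102

Add column by column in base 16, right to left:
  6+0 = 6
  3+D = 0 carry 1
  3+F+1 = 3 carry 1
  9+4+1 = E
  2+8 = A
  C+5 = 1 carry 1
  final carry 1
Sum = 0x11AE306; now AND with 0x94B123:
  1&0=0, 1&9=1, A&4=0, E&B=A, 3&1=1, 0&2=0, 6&3=2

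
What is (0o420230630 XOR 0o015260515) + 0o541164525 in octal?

0o1176235052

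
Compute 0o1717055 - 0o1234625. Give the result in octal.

Subtract column by column in base 8:
  5-5 → 0
  5-2 → 3
  0-6 → 2 (borrow)
  7-4-1 → 2
  1-3 → 6 (borrow)
  7-2-1 → 4
  1-1 → 0

0o462230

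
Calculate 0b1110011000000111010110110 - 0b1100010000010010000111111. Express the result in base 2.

0b10000111110101001110111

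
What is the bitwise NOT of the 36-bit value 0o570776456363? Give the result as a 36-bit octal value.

Each oct digit d becomes 7−d:
  5→2, 7→0, 0→7, 7→0, 7→0, 6→1, 4→3, 5→2, 6→1, 3→4, 6→1, 3→4

0o207001321414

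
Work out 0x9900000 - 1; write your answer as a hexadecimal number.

The trailing 5 digits are 0, so subtracting 1 borrows through: they become F and the next digit up decrements.

0x98FFFFF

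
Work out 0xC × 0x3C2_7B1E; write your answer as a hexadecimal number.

0x2D1DC568

Multiply each base-16 digit by 12, carrying:
  E×12 = 168 → write 8 carry 10
  1×12+10 = 22 → write 6 carry 1
  B×12+1 = 133 → write 5 carry 8
  7×12+8 = 92 → write C carry 5
  2×12+5 = 29 → write D carry 1
  C×12+1 = 145 → write 1 carry 9
  3×12+9 = 45 → write D carry 2
  remaining carry: 2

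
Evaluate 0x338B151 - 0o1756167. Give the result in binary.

0x338B151 = 0b11001110001011000101010001 in binary.
0o1756167 = 0b1111101110001110111 in binary.
Subtract column by column in base 2:
  1-1 → 0
  0-1 → 1 (borrow)
  0-1-1 → 0 (borrow)
  0-0-1 → 1 (borrow)
  1-1-1 → 1 (borrow)
  0-1-1 → 0 (borrow)
  1-1-1 → 1 (borrow)
  0-0-1 → 1 (borrow)
  1-0-1 → 0
  0-0 → 0
  0-1 → 1 (borrow)
  0-1-1 → 0 (borrow)
  1-1-1 → 1 (borrow)
  1-0-1 → 0
  0-1 → 1 (borrow)
  1-1-1 → 1 (borrow)
  0-1-1 → 0 (borrow)
  0-1-1 → 0 (borrow)
  0-1-1 → 0 (borrow)
  1-0-1 → 0
  1-0 → 1
  1-0 → 1
  0-0 → 0
  0-0 → 0
  1-0 → 1
  1-0 → 1

0b11001100001101010011011010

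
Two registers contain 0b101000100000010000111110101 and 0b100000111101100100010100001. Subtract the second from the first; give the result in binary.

0b111100010101100101010100

Subtract column by column in base 2:
  1-1 → 0
  0-0 → 0
  1-0 → 1
  0-0 → 0
  1-0 → 1
  1-1 → 0
  1-0 → 1
  1-1 → 0
  1-0 → 1
  0-0 → 0
  0-0 → 0
  0-1 → 1 (borrow)
  0-0-1 → 1 (borrow)
  1-0-1 → 0
  0-1 → 1 (borrow)
  0-1-1 → 0 (borrow)
  0-0-1 → 1 (borrow)
  0-1-1 → 0 (borrow)
  0-1-1 → 0 (borrow)
  0-1-1 → 0 (borrow)
  1-1-1 → 1 (borrow)
  0-0-1 → 1 (borrow)
  0-0-1 → 1 (borrow)
  0-0-1 → 1 (borrow)
  1-0-1 → 0
  0-0 → 0
  1-1 → 0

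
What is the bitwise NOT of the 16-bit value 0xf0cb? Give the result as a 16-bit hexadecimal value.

0x0f34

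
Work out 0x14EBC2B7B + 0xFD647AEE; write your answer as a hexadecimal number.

0x24C20A669

Add column by column in base 16, right to left:
  B+E = 9 carry 1
  7+E+1 = 6 carry 1
  B+A+1 = 6 carry 1
  2+7+1 = A
  C+4 = 0 carry 1
  B+6+1 = 2 carry 1
  E+D+1 = C carry 1
  4+F+1 = 4 carry 1
  1+0+1 = 2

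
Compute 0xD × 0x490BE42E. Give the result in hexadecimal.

0x3B59A9656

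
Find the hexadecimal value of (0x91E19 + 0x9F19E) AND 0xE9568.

Add column by column in base 16, right to left:
  9+E = 7 carry 1
  1+9+1 = B
  E+1 = F
  1+F = 0 carry 1
  9+9+1 = 3 carry 1
  final carry 1
Sum = 0x130FB7; now AND with 0xE9568:
  1&0=0, 3&E=2, 0&9=0, F&5=5, B&6=2, 7&8=0

0x20520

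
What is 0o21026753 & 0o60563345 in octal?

0o20022341

AND each oct digit independently (no carries):
  2&6=2, 1&0=0, 0&5=0, 2&6=2, 6&3=2, 7&3=3, 5&4=4, 3&5=1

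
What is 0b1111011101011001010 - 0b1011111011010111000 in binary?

0b11100010000010010

Subtract column by column in base 2:
  0-0 → 0
  1-0 → 1
  0-0 → 0
  1-1 → 0
  0-1 → 1 (borrow)
  0-1-1 → 0 (borrow)
  1-0-1 → 0
  1-1 → 0
  0-0 → 0
  1-1 → 0
  0-1 → 1 (borrow)
  1-0-1 → 0
  1-1 → 0
  1-1 → 0
  0-1 → 1 (borrow)
  1-1-1 → 1 (borrow)
  1-1-1 → 1 (borrow)
  1-0-1 → 0
  1-1 → 0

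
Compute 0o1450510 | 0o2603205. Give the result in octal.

OR each oct digit independently (no carries):
  1|2=3, 4|6=6, 5|0=5, 0|3=3, 5|2=7, 1|0=1, 0|5=5

0o3653715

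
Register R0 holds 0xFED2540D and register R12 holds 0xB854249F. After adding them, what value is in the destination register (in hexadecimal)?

0x1B72678AC

Add column by column in base 16, right to left:
  D+F = C carry 1
  0+9+1 = A
  4+4 = 8
  5+2 = 7
  2+4 = 6
  D+5 = 2 carry 1
  E+8+1 = 7 carry 1
  F+B+1 = B carry 1
  final carry 1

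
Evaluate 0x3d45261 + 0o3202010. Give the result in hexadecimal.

0x3e15669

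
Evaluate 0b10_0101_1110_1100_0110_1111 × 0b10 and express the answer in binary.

Multiply each base-2 digit by 2, carrying:
  1×2 = 2 → write 0 carry 1
  1×2+1 = 3 → write 1 carry 1
  1×2+1 = 3 → write 1 carry 1
  1×2+1 = 3 → write 1 carry 1
  0×2+1 = 1 → write 1
  1×2 = 2 → write 0 carry 1
  1×2+1 = 3 → write 1 carry 1
  0×2+1 = 1 → write 1
  0×2 = 0 → write 0
  0×2 = 0 → write 0
  1×2 = 2 → write 0 carry 1
  1×2+1 = 3 → write 1 carry 1
  0×2+1 = 1 → write 1
  1×2 = 2 → write 0 carry 1
  1×2+1 = 3 → write 1 carry 1
  1×2+1 = 3 → write 1 carry 1
  1×2+1 = 3 → write 1 carry 1
  0×2+1 = 1 → write 1
  1×2 = 2 → write 0 carry 1
  0×2+1 = 1 → write 1
  0×2 = 0 → write 0
  1×2 = 2 → write 0 carry 1
  remaining carry: 1

0b10010111101100011011110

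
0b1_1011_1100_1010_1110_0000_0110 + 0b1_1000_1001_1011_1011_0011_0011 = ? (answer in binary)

Add column by column in base 2, right to left:
  0+1 = 1
  1+1 = 0 carry 1
  1+0+1 = 0 carry 1
  0+0+1 = 1
  0+1 = 1
  0+1 = 1
  0+0 = 0
  0+0 = 0
  0+1 = 1
  1+1 = 0 carry 1
  1+0+1 = 0 carry 1
  1+1+1 = 1 carry 1
  0+1+1 = 0 carry 1
  1+1+1 = 1 carry 1
  0+0+1 = 1
  1+1 = 0 carry 1
  0+1+1 = 0 carry 1
  0+0+1 = 1
  1+0 = 1
  1+1 = 0 carry 1
  1+0+1 = 0 carry 1
  1+0+1 = 0 carry 1
  0+0+1 = 1
  1+1 = 0 carry 1
  1+1+1 = 1 carry 1
  final carry 1

0b11010001100110100100111001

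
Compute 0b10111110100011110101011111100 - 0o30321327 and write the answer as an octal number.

0b10111110100011110101011111100 = 0o2764365374 in octal.
Subtract column by column in base 8:
  4-7 → 5 (borrow)
  7-2-1 → 4
  3-3 → 0
  5-1 → 4
  6-2 → 4
  3-3 → 0
  4-0 → 4
  6-3 → 3
  7-0 → 7
  2-0 → 2

0o2734044045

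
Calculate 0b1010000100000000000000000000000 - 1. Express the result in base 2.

0b1010000011111111111111111111111

The trailing 23 digits are 0, so subtracting 1 borrows through: they become 1 and the next digit up decrements.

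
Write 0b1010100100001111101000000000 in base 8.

Group the bits in threes: 001 010 100 100 001 111 101 000 000 000 → 1244175000.

0o1244175000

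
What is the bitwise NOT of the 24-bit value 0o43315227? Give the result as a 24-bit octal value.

0o34462550

Each oct digit d becomes 7−d:
  4→3, 3→4, 3→4, 1→6, 5→2, 2→5, 2→5, 7→0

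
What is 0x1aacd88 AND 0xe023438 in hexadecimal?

AND each hex digit independently (no carries):
  1&e=0, a&0=0, a&2=2, c&3=0, d&4=4, 8&3=0, 8&8=8

0x0020408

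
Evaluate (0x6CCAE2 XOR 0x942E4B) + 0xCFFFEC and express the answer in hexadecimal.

0x1C8E495

First 0x6CCAE2 XOR 0x942E4B = 0xF8E4A9.
Add column by column in base 16, right to left:
  9+C = 5 carry 1
  A+E+1 = 9 carry 1
  4+F+1 = 4 carry 1
  E+F+1 = E carry 1
  8+F+1 = 8 carry 1
  F+C+1 = C carry 1
  final carry 1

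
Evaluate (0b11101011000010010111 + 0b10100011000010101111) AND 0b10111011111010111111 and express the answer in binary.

Add column by column in base 2, right to left:
  1+1 = 0 carry 1
  1+1+1 = 1 carry 1
  1+1+1 = 1 carry 1
  0+1+1 = 0 carry 1
  1+0+1 = 0 carry 1
  0+1+1 = 0 carry 1
  0+0+1 = 1
  1+1 = 0 carry 1
  0+0+1 = 1
  0+0 = 0
  0+0 = 0
  0+0 = 0
  1+1 = 0 carry 1
  1+1+1 = 1 carry 1
  0+0+1 = 1
  1+0 = 1
  0+0 = 0
  1+1 = 0 carry 1
  1+0+1 = 0 carry 1
  1+1+1 = 1 carry 1
  final carry 1
Sum = 0b110001110000101000110; now AND with 0b10111011111010111111:
  110001110000101000110
& 010111011111010111111
= 010001010000000000110

0b10001010000000000110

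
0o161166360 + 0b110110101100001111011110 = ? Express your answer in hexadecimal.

0x29fb0ce

0o161166360 = 0x1c4ecf0 in hexadecimal.
0b110110101100001111011110 = 0xdac3de in hexadecimal.
Add column by column in base 16, right to left:
  0+e = e
  f+d = c carry 1
  c+3+1 = 0 carry 1
  e+c+1 = b carry 1
  4+a+1 = f
  c+d = 9 carry 1
  1+0+1 = 2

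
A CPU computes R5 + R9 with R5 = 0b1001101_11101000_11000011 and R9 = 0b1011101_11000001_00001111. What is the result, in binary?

Add column by column in base 2, right to left:
  1+1 = 0 carry 1
  1+1+1 = 1 carry 1
  0+1+1 = 0 carry 1
  0+1+1 = 0 carry 1
  0+0+1 = 1
  0+0 = 0
  1+0 = 1
  1+0 = 1
  0+1 = 1
  0+0 = 0
  0+0 = 0
  1+0 = 1
  0+0 = 0
  1+0 = 1
  1+1 = 0 carry 1
  1+1+1 = 1 carry 1
  1+1+1 = 1 carry 1
  0+0+1 = 1
  1+1 = 0 carry 1
  1+1+1 = 1 carry 1
  0+1+1 = 0 carry 1
  0+0+1 = 1
  1+1 = 0 carry 1
  final carry 1

0b101010111010100111010010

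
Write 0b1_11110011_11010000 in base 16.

0x1f3d0

Group the bits into nibbles: 0001 1111 0011 1101 0000 → 1f3d0.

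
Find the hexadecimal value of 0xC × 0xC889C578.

Multiply each base-16 digit by 12, carrying:
  8×12 = 96 → write 0 carry 6
  7×12+6 = 90 → write A carry 5
  5×12+5 = 65 → write 1 carry 4
  C×12+4 = 148 → write 4 carry 9
  9×12+9 = 117 → write 5 carry 7
  8×12+7 = 103 → write 7 carry 6
  8×12+6 = 102 → write 6 carry 6
  C×12+6 = 150 → write 6 carry 9
  remaining carry: 9

0x9667541A0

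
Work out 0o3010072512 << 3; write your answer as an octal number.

0o30100725120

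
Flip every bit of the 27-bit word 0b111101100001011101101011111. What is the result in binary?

Invert each bit: 111101100001011101101011111 → 000010011110100010010100000.

0b000010011110100010010100000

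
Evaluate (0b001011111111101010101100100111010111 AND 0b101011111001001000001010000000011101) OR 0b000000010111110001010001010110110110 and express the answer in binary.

0b1011111111111001011001010110110111

0b001011111111101010101100100111010111 AND 0b101011111001001000001010000000011101 = 0b001011111001001000001000000000010101.
Then OR with 0b000000010111110001010001010110110110.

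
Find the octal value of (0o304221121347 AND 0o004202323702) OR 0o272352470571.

0o276352571773

0o304221121347 AND 0o004202323702 = 0o004200121302.
Then OR with 0o272352470571.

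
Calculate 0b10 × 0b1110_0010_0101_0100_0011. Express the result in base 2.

0b111000100101010000110

Multiply each base-2 digit by 2, carrying:
  1×2 = 2 → write 0 carry 1
  1×2+1 = 3 → write 1 carry 1
  0×2+1 = 1 → write 1
  0×2 = 0 → write 0
  0×2 = 0 → write 0
  0×2 = 0 → write 0
  1×2 = 2 → write 0 carry 1
  0×2+1 = 1 → write 1
  1×2 = 2 → write 0 carry 1
  0×2+1 = 1 → write 1
  1×2 = 2 → write 0 carry 1
  0×2+1 = 1 → write 1
  0×2 = 0 → write 0
  1×2 = 2 → write 0 carry 1
  0×2+1 = 1 → write 1
  0×2 = 0 → write 0
  0×2 = 0 → write 0
  1×2 = 2 → write 0 carry 1
  1×2+1 = 3 → write 1 carry 1
  1×2+1 = 3 → write 1 carry 1
  remaining carry: 1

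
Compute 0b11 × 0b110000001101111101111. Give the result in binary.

Multiply each base-2 digit by 3, carrying:
  1×3 = 3 → write 1 carry 1
  1×3+1 = 4 → write 0 carry 2
  1×3+2 = 5 → write 1 carry 2
  1×3+2 = 5 → write 1 carry 2
  0×3+2 = 2 → write 0 carry 1
  1×3+1 = 4 → write 0 carry 2
  1×3+2 = 5 → write 1 carry 2
  1×3+2 = 5 → write 1 carry 2
  1×3+2 = 5 → write 1 carry 2
  1×3+2 = 5 → write 1 carry 2
  0×3+2 = 2 → write 0 carry 1
  1×3+1 = 4 → write 0 carry 2
  1×3+2 = 5 → write 1 carry 2
  0×3+2 = 2 → write 0 carry 1
  0×3+1 = 1 → write 1
  0×3 = 0 → write 0
  0×3 = 0 → write 0
  0×3 = 0 → write 0
  0×3 = 0 → write 0
  1×3 = 3 → write 1 carry 1
  1×3+1 = 4 → write 0 carry 2
  remaining carry: 10

0b10010000101001111001101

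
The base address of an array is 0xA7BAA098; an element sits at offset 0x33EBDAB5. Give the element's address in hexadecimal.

Add column by column in base 16, right to left:
  8+5 = D
  9+B = 4 carry 1
  0+A+1 = B
  A+D = 7 carry 1
  A+B+1 = 6 carry 1
  B+E+1 = A carry 1
  7+3+1 = B
  A+3 = D

0xDBA67B4D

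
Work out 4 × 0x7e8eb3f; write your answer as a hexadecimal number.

0x1fa3acfc

Multiply each base-16 digit by 4, carrying:
  f×4 = 60 → write c carry 3
  3×4+3 = 15 → write f
  b×4 = 44 → write c carry 2
  e×4+2 = 58 → write a carry 3
  8×4+3 = 35 → write 3 carry 2
  e×4+2 = 58 → write a carry 3
  7×4+3 = 31 → write f carry 1
  remaining carry: 1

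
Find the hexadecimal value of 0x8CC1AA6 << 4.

Shifting left by 4 bits = 1 hex digit: append 1 zero.

0x8CC1AA60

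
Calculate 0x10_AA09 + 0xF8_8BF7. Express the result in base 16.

0x1093600

Add column by column in base 16, right to left:
  9+7 = 0 carry 1
  0+F+1 = 0 carry 1
  A+B+1 = 6 carry 1
  A+8+1 = 3 carry 1
  0+8+1 = 9
  1+F = 0 carry 1
  final carry 1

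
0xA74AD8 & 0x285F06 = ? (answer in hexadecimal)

0x204A00

AND each hex digit independently (no carries):
  A&2=2, 7&8=0, 4&5=4, A&F=A, D&0=0, 8&6=0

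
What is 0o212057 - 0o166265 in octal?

Subtract column by column in base 8:
  7-5 → 2
  5-6 → 7 (borrow)
  0-2-1 → 5 (borrow)
  2-6-1 → 3 (borrow)
  1-6-1 → 2 (borrow)
  2-1-1 → 0

0o23572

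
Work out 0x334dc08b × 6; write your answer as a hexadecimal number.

0x133d28342

Multiply each base-16 digit by 6, carrying:
  b×6 = 66 → write 2 carry 4
  8×6+4 = 52 → write 4 carry 3
  0×6+3 = 3 → write 3
  c×6 = 72 → write 8 carry 4
  d×6+4 = 82 → write 2 carry 5
  4×6+5 = 29 → write d carry 1
  3×6+1 = 19 → write 3 carry 1
  3×6+1 = 19 → write 3 carry 1
  remaining carry: 1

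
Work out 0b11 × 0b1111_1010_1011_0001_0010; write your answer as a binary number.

Multiply each base-2 digit by 3, carrying:
  0×3 = 0 → write 0
  1×3 = 3 → write 1 carry 1
  0×3+1 = 1 → write 1
  0×3 = 0 → write 0
  1×3 = 3 → write 1 carry 1
  0×3+1 = 1 → write 1
  0×3 = 0 → write 0
  0×3 = 0 → write 0
  1×3 = 3 → write 1 carry 1
  1×3+1 = 4 → write 0 carry 2
  0×3+2 = 2 → write 0 carry 1
  1×3+1 = 4 → write 0 carry 2
  0×3+2 = 2 → write 0 carry 1
  1×3+1 = 4 → write 0 carry 2
  0×3+2 = 2 → write 0 carry 1
  1×3+1 = 4 → write 0 carry 2
  1×3+2 = 5 → write 1 carry 2
  1×3+2 = 5 → write 1 carry 2
  1×3+2 = 5 → write 1 carry 2
  1×3+2 = 5 → write 1 carry 2
  remaining carry: 10

0b1011110000000100110110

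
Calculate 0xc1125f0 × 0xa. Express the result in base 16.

0x78ab7b60

Multiply each base-16 digit by 10, carrying:
  0×10 = 0 → write 0
  f×10 = 150 → write 6 carry 9
  5×10+9 = 59 → write b carry 3
  2×10+3 = 23 → write 7 carry 1
  1×10+1 = 11 → write b
  1×10 = 10 → write a
  c×10 = 120 → write 8 carry 7
  remaining carry: 7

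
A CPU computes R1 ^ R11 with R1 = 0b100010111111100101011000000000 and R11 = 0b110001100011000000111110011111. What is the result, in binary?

XOR bit by bit (1 where the bits differ):
  100010111111100101011000000000
^ 110001100011000000111110011111
= 010011011100100101100110011111

0b010011011100100101100110011111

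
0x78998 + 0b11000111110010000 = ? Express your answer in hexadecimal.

0x91928

0b11000111110010000 = 0x18F90 in hexadecimal.
Add column by column in base 16, right to left:
  8+0 = 8
  9+9 = 2 carry 1
  9+F+1 = 9 carry 1
  8+8+1 = 1 carry 1
  7+1+1 = 9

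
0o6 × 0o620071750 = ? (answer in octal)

0o4540533560

Multiply each base-8 digit by 6, carrying:
  0×6 = 0 → write 0
  5×6 = 30 → write 6 carry 3
  7×6+3 = 45 → write 5 carry 5
  1×6+5 = 11 → write 3 carry 1
  7×6+1 = 43 → write 3 carry 5
  0×6+5 = 5 → write 5
  0×6 = 0 → write 0
  2×6 = 12 → write 4 carry 1
  6×6+1 = 37 → write 5 carry 4
  remaining carry: 4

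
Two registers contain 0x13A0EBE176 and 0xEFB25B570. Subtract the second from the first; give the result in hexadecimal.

0x4A5C62C06

Subtract column by column in base 16:
  6-0 → 6
  7-7 → 0
  1-5 → C (borrow)
  E-B-1 → 2
  B-5 → 6
  E-2 → C
  0-B → 5 (borrow)
  A-F-1 → A (borrow)
  3-E-1 → 4 (borrow)
  1-0-1 → 0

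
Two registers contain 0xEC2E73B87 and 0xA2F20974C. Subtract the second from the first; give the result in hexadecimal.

Subtract column by column in base 16:
  7-C → B (borrow)
  8-4-1 → 3
  B-7 → 4
  3-9 → A (borrow)
  7-0-1 → 6
  E-2 → C
  2-F → 3 (borrow)
  C-2-1 → 9
  E-A → 4

0x493C6A43B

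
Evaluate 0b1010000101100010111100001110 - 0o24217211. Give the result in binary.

0o24217211 = 0b10100010001111010001001 in binary.
Subtract column by column in base 2:
  0-1 → 1 (borrow)
  1-0-1 → 0
  1-0 → 1
  1-1 → 0
  0-0 → 0
  0-0 → 0
  0-0 → 0
  0-1 → 1 (borrow)
  1-0-1 → 0
  1-1 → 0
  1-1 → 0
  1-1 → 0
  0-1 → 1 (borrow)
  1-0-1 → 0
  0-0 → 0
  0-0 → 0
  0-1 → 1 (borrow)
  1-0-1 → 0
  1-0 → 1
  0-0 → 0
  1-1 → 0
  0-0 → 0
  0-1 → 1 (borrow)
  0-0-1 → 1 (borrow)
  0-0-1 → 1 (borrow)
  1-0-1 → 0
  0-0 → 0
  1-0 → 1

0b1001110001010001000010000101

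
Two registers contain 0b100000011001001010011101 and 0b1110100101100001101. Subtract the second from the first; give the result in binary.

Subtract column by column in base 2:
  1-1 → 0
  0-0 → 0
  1-1 → 0
  1-1 → 0
  1-0 → 1
  0-0 → 0
  0-0 → 0
  1-0 → 1
  0-1 → 1 (borrow)
  1-1-1 → 1 (borrow)
  0-0-1 → 1 (borrow)
  0-1-1 → 0 (borrow)
  1-0-1 → 0
  0-0 → 0
  0-1 → 1 (borrow)
  1-0-1 → 0
  1-1 → 0
  0-1 → 1 (borrow)
  0-1-1 → 0 (borrow)
  0-0-1 → 1 (borrow)
  0-0-1 → 1 (borrow)
  0-0-1 → 1 (borrow)
  0-0-1 → 1 (borrow)
  1-0-1 → 0

0b11110100100011110010000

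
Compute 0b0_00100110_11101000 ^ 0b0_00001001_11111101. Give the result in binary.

0b00010111100010101

XOR bit by bit (1 where the bits differ):
  00010011011101000
^ 00000100111111101
= 00010111100010101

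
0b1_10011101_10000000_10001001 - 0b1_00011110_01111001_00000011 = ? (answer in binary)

0b11111110000011110000110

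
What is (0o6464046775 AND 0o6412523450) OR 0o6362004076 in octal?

0o6464046775 AND 0o6412523450 = 0o6400002450.
Then OR with 0o6362004076.

0o6762006476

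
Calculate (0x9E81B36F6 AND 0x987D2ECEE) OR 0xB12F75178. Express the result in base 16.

0xB92F775FE

0x9E81B36F6 AND 0x987D2ECEE = 0x9801224E6.
Then OR with 0xB12F75178.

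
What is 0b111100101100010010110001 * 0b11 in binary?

0b10110110000100111000010011

Multiply each base-2 digit by 3, carrying:
  1×3 = 3 → write 1 carry 1
  0×3+1 = 1 → write 1
  0×3 = 0 → write 0
  0×3 = 0 → write 0
  1×3 = 3 → write 1 carry 1
  1×3+1 = 4 → write 0 carry 2
  0×3+2 = 2 → write 0 carry 1
  1×3+1 = 4 → write 0 carry 2
  0×3+2 = 2 → write 0 carry 1
  0×3+1 = 1 → write 1
  1×3 = 3 → write 1 carry 1
  0×3+1 = 1 → write 1
  0×3 = 0 → write 0
  0×3 = 0 → write 0
  1×3 = 3 → write 1 carry 1
  1×3+1 = 4 → write 0 carry 2
  0×3+2 = 2 → write 0 carry 1
  1×3+1 = 4 → write 0 carry 2
  0×3+2 = 2 → write 0 carry 1
  0×3+1 = 1 → write 1
  1×3 = 3 → write 1 carry 1
  1×3+1 = 4 → write 0 carry 2
  1×3+2 = 5 → write 1 carry 2
  1×3+2 = 5 → write 1 carry 2
  remaining carry: 10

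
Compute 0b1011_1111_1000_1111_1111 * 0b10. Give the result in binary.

0b101111111000111111110

Multiply each base-2 digit by 2, carrying:
  1×2 = 2 → write 0 carry 1
  1×2+1 = 3 → write 1 carry 1
  1×2+1 = 3 → write 1 carry 1
  1×2+1 = 3 → write 1 carry 1
  1×2+1 = 3 → write 1 carry 1
  1×2+1 = 3 → write 1 carry 1
  1×2+1 = 3 → write 1 carry 1
  1×2+1 = 3 → write 1 carry 1
  0×2+1 = 1 → write 1
  0×2 = 0 → write 0
  0×2 = 0 → write 0
  1×2 = 2 → write 0 carry 1
  1×2+1 = 3 → write 1 carry 1
  1×2+1 = 3 → write 1 carry 1
  1×2+1 = 3 → write 1 carry 1
  1×2+1 = 3 → write 1 carry 1
  1×2+1 = 3 → write 1 carry 1
  1×2+1 = 3 → write 1 carry 1
  0×2+1 = 1 → write 1
  1×2 = 2 → write 0 carry 1
  remaining carry: 1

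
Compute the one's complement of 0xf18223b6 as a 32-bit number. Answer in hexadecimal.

0x0e7ddc49

Each hex digit d becomes f−d:
  f→0, 1→e, 8→7, 2→d, 2→d, 3→c, b→4, 6→9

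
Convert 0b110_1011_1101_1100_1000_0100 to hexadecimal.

Group the bits into nibbles: 0110 1011 1101 1100 1000 0100 → 6BDC84.

0x6BDC84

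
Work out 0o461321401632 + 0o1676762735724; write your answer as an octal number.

Add column by column in base 8, right to left:
  2+4 = 6
  3+2 = 5
  6+7 = 5 carry 1
  1+5+1 = 7
  0+3 = 3
  4+7 = 3 carry 1
  1+2+1 = 4
  2+6 = 0 carry 1
  3+7+1 = 3 carry 1
  1+6+1 = 0 carry 1
  6+7+1 = 6 carry 1
  4+6+1 = 3 carry 1
  0+1+1 = 2

0o2360304337556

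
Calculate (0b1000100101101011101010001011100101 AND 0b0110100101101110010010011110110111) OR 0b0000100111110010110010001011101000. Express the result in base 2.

0b100111111010110010001011101101

0b1000100101101011101010001011100101 AND 0b0110100101101110010010011110110111 = 0b0000100101101010000010001010100101.
Then OR with 0b0000100111110010110010001011101000.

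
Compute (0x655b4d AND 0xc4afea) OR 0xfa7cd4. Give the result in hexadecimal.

0xfe7fdc

0x655b4d AND 0xc4afea = 0x440b48.
Then OR with 0xfa7cd4.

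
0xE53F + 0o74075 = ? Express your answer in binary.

0b10101110101111100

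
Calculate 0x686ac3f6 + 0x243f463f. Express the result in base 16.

Add column by column in base 16, right to left:
  6+f = 5 carry 1
  f+3+1 = 3 carry 1
  3+6+1 = a
  c+4 = 0 carry 1
  a+f+1 = a carry 1
  6+3+1 = a
  8+4 = c
  6+2 = 8

0x8caa0a35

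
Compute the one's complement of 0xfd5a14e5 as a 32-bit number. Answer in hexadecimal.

0x02a5eb1a

Each hex digit d becomes f−d:
  f→0, d→2, 5→a, a→5, 1→e, 4→b, e→1, 5→a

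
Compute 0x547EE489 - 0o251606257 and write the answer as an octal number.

0o12165753732

0x547EE489 = 0o12437562211 in octal.
Subtract column by column in base 8:
  1-7 → 2 (borrow)
  1-5-1 → 3 (borrow)
  2-2-1 → 7 (borrow)
  2-6-1 → 3 (borrow)
  6-0-1 → 5
  5-6 → 7 (borrow)
  7-1-1 → 5
  3-5 → 6 (borrow)
  4-2-1 → 1
  2-0 → 2
  1-0 → 1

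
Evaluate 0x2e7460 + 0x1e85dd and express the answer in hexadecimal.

0x4cfa3d

Add column by column in base 16, right to left:
  0+d = d
  6+d = 3 carry 1
  4+5+1 = a
  7+8 = f
  e+e = c carry 1
  2+1+1 = 4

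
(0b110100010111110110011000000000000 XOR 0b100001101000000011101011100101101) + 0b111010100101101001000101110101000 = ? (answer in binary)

First 0b110100010111110110011000000000000 XOR 0b100001101000000011101011100101101 = 0b010101111111110101110011100101101.
Add column by column in base 2, right to left:
  1+0 = 1
  0+0 = 0
  1+0 = 1
  1+1 = 0 carry 1
  0+0+1 = 1
  1+1 = 0 carry 1
  0+0+1 = 1
  0+1 = 1
  1+1 = 0 carry 1
  1+1+1 = 1 carry 1
  1+0+1 = 0 carry 1
  0+1+1 = 0 carry 1
  0+0+1 = 1
  1+0 = 1
  1+0 = 1
  1+1 = 0 carry 1
  0+0+1 = 1
  1+0 = 1
  0+1 = 1
  1+0 = 1
  1+1 = 0 carry 1
  1+1+1 = 1 carry 1
  1+0+1 = 0 carry 1
  1+1+1 = 1 carry 1
  1+0+1 = 0 carry 1
  1+0+1 = 0 carry 1
  1+1+1 = 1 carry 1
  1+0+1 = 0 carry 1
  0+1+1 = 0 carry 1
  1+0+1 = 0 carry 1
  0+1+1 = 0 carry 1
  1+1+1 = 1 carry 1
  0+1+1 = 0 carry 1
  final carry 1

0b1010000100101011110111001011010101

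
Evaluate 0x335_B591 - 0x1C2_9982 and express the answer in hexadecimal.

0x1731C0F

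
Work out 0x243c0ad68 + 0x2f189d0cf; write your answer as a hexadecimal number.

0x5354a7e37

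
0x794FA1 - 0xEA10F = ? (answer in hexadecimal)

0x6AAE92

Subtract column by column in base 16:
  1-F → 2 (borrow)
  A-0-1 → 9
  F-1 → E
  4-A → A (borrow)
  9-E-1 → A (borrow)
  7-0-1 → 6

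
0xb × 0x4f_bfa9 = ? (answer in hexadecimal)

0x36d3c43

Multiply each base-16 digit by 11, carrying:
  9×11 = 99 → write 3 carry 6
  a×11+6 = 116 → write 4 carry 7
  f×11+7 = 172 → write c carry 10
  b×11+10 = 131 → write 3 carry 8
  f×11+8 = 173 → write d carry 10
  4×11+10 = 54 → write 6 carry 3
  remaining carry: 3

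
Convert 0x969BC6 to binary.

0b100101101001101111000110

Expand each hex digit to 4 bits: 9=1001 6=0110 9=1001 B=1011 C=1100 6=0110.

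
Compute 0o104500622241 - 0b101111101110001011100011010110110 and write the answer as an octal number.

0b101111101110001011100011010110110 = 0o57561343266 in octal.
Subtract column by column in base 8:
  1-6 → 3 (borrow)
  4-6-1 → 5 (borrow)
  2-2-1 → 7 (borrow)
  2-3-1 → 6 (borrow)
  2-4-1 → 5 (borrow)
  6-3-1 → 2
  0-1 → 7 (borrow)
  0-6-1 → 1 (borrow)
  5-5-1 → 7 (borrow)
  4-7-1 → 4 (borrow)
  0-5-1 → 2 (borrow)
  1-0-1 → 0

0o24717256753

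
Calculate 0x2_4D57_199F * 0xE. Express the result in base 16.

Multiply each base-16 digit by 14, carrying:
  F×14 = 210 → write 2 carry 13
  9×14+13 = 139 → write B carry 8
  9×14+8 = 134 → write 6 carry 8
  1×14+8 = 22 → write 6 carry 1
  7×14+1 = 99 → write 3 carry 6
  5×14+6 = 76 → write C carry 4
  D×14+4 = 186 → write A carry 11
  4×14+11 = 67 → write 3 carry 4
  2×14+4 = 32 → write 0 carry 2
  remaining carry: 2

0x203AC366B2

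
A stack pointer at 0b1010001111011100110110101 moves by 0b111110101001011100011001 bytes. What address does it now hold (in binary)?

0b10010000100101000011001110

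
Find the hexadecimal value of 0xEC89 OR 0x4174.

OR each hex digit independently (no carries):
  E|4=E, C|1=D, 8|7=F, 9|4=D

0xEDFD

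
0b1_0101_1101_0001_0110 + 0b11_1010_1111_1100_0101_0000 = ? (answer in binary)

Add column by column in base 2, right to left:
  0+0 = 0
  1+0 = 1
  1+0 = 1
  0+0 = 0
  1+1 = 0 carry 1
  0+0+1 = 1
  0+1 = 1
  0+0 = 0
  1+0 = 1
  0+0 = 0
  1+1 = 0 carry 1
  1+1+1 = 1 carry 1
  1+1+1 = 1 carry 1
  0+1+1 = 0 carry 1
  1+1+1 = 1 carry 1
  0+1+1 = 0 carry 1
  1+0+1 = 0 carry 1
  0+1+1 = 0 carry 1
  0+0+1 = 1
  0+1 = 1
  0+1 = 1
  0+1 = 1

0b1111000101100101100110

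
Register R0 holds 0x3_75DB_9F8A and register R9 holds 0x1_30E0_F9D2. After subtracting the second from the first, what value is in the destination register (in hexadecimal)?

0x244FAA5B8

Subtract column by column in base 16:
  A-2 → 8
  8-D → B (borrow)
  F-9-1 → 5
  9-F → A (borrow)
  B-0-1 → A
  D-E → F (borrow)
  5-0-1 → 4
  7-3 → 4
  3-1 → 2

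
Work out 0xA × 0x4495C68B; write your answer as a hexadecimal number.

0x2ADD9C16E

Multiply each base-16 digit by 10, carrying:
  B×10 = 110 → write E carry 6
  8×10+6 = 86 → write 6 carry 5
  6×10+5 = 65 → write 1 carry 4
  C×10+4 = 124 → write C carry 7
  5×10+7 = 57 → write 9 carry 3
  9×10+3 = 93 → write D carry 5
  4×10+5 = 45 → write D carry 2
  4×10+2 = 42 → write A carry 2
  remaining carry: 2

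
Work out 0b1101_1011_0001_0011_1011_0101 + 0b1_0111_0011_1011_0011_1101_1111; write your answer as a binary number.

0b10010011101100011110010100

Add column by column in base 2, right to left:
  1+1 = 0 carry 1
  0+1+1 = 0 carry 1
  1+1+1 = 1 carry 1
  0+1+1 = 0 carry 1
  1+1+1 = 1 carry 1
  1+0+1 = 0 carry 1
  0+1+1 = 0 carry 1
  1+1+1 = 1 carry 1
  1+1+1 = 1 carry 1
  1+1+1 = 1 carry 1
  0+0+1 = 1
  0+0 = 0
  1+1 = 0 carry 1
  0+1+1 = 0 carry 1
  0+0+1 = 1
  0+1 = 1
  1+1 = 0 carry 1
  1+1+1 = 1 carry 1
  0+0+1 = 1
  1+0 = 1
  1+1 = 0 carry 1
  0+1+1 = 0 carry 1
  1+1+1 = 1 carry 1
  1+0+1 = 0 carry 1
  0+1+1 = 0 carry 1
  final carry 1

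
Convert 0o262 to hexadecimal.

0xb2

Each octal digit is 3 bits: 2=010 6=110 2=010.
Group the bits into nibbles: 1011 0010 → b2.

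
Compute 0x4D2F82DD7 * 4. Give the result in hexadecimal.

Multiply each base-16 digit by 4, carrying:
  7×4 = 28 → write C carry 1
  D×4+1 = 53 → write 5 carry 3
  D×4+3 = 55 → write 7 carry 3
  2×4+3 = 11 → write B
  8×4 = 32 → write 0 carry 2
  F×4+2 = 62 → write E carry 3
  2×4+3 = 11 → write B
  D×4 = 52 → write 4 carry 3
  4×4+3 = 19 → write 3 carry 1
  remaining carry: 1

0x134BE0B75C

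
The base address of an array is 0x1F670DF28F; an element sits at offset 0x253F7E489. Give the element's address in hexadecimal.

0x21BB05D718

Add column by column in base 16, right to left:
  F+9 = 8 carry 1
  8+8+1 = 1 carry 1
  2+4+1 = 7
  F+E = D carry 1
  D+7+1 = 5 carry 1
  0+F+1 = 0 carry 1
  7+3+1 = B
  6+5 = B
  F+2 = 1 carry 1
  1+0+1 = 2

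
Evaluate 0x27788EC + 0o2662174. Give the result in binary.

0b10100000101110110101101000

0x27788EC = 0b10011101111000100011101100 in binary.
0o2662174 = 0b10110110010001111100 in binary.
Add column by column in base 2, right to left:
  0+0 = 0
  0+0 = 0
  1+1 = 0 carry 1
  1+1+1 = 1 carry 1
  0+1+1 = 0 carry 1
  1+1+1 = 1 carry 1
  1+1+1 = 1 carry 1
  1+0+1 = 0 carry 1
  0+0+1 = 1
  0+0 = 0
  0+1 = 1
  1+0 = 1
  0+0 = 0
  0+1 = 1
  0+1 = 1
  1+0 = 1
  1+1 = 0 carry 1
  1+1+1 = 1 carry 1
  1+0+1 = 0 carry 1
  0+1+1 = 0 carry 1
  1+0+1 = 0 carry 1
  1+0+1 = 0 carry 1
  1+0+1 = 0 carry 1
  0+0+1 = 1
  0+0 = 0
  1+0 = 1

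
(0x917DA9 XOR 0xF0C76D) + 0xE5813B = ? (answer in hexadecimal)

0x1473BFF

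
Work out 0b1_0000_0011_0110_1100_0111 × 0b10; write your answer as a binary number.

0b1000000110110110001110

Multiply each base-2 digit by 2, carrying:
  1×2 = 2 → write 0 carry 1
  1×2+1 = 3 → write 1 carry 1
  1×2+1 = 3 → write 1 carry 1
  0×2+1 = 1 → write 1
  0×2 = 0 → write 0
  0×2 = 0 → write 0
  1×2 = 2 → write 0 carry 1
  1×2+1 = 3 → write 1 carry 1
  0×2+1 = 1 → write 1
  1×2 = 2 → write 0 carry 1
  1×2+1 = 3 → write 1 carry 1
  0×2+1 = 1 → write 1
  1×2 = 2 → write 0 carry 1
  1×2+1 = 3 → write 1 carry 1
  0×2+1 = 1 → write 1
  0×2 = 0 → write 0
  0×2 = 0 → write 0
  0×2 = 0 → write 0
  0×2 = 0 → write 0
  0×2 = 0 → write 0
  1×2 = 2 → write 0 carry 1
  remaining carry: 1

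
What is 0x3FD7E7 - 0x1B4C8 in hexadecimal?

Subtract column by column in base 16:
  7-8 → F (borrow)
  E-C-1 → 1
  7-4 → 3
  D-B → 2
  F-1 → E
  3-0 → 3

0x3E231F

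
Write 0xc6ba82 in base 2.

Expand each hex digit to 4 bits: c=1100 6=0110 b=1011 a=1010 8=1000 2=0010.

0b110001101011101010000010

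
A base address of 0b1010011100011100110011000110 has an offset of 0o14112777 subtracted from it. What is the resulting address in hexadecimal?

0xa4136c7

0b1010011100011100110011000110 = 0xa71ccc6 in hexadecimal.
0o14112777 = 0x3095ff in hexadecimal.
Subtract column by column in base 16:
  6-f → 7 (borrow)
  c-f-1 → c (borrow)
  c-5-1 → 6
  c-9 → 3
  1-0 → 1
  7-3 → 4
  a-0 → a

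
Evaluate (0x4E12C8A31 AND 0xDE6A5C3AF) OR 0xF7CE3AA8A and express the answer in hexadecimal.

0xFFCE7AAAB

0x4E12C8A31 AND 0xDE6A5C3AF = 0x4E0248221.
Then OR with 0xF7CE3AA8A.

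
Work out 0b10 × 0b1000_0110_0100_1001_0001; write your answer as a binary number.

0b100001100100100100010

Multiply each base-2 digit by 2, carrying:
  1×2 = 2 → write 0 carry 1
  0×2+1 = 1 → write 1
  0×2 = 0 → write 0
  0×2 = 0 → write 0
  1×2 = 2 → write 0 carry 1
  0×2+1 = 1 → write 1
  0×2 = 0 → write 0
  1×2 = 2 → write 0 carry 1
  0×2+1 = 1 → write 1
  0×2 = 0 → write 0
  1×2 = 2 → write 0 carry 1
  0×2+1 = 1 → write 1
  0×2 = 0 → write 0
  1×2 = 2 → write 0 carry 1
  1×2+1 = 3 → write 1 carry 1
  0×2+1 = 1 → write 1
  0×2 = 0 → write 0
  0×2 = 0 → write 0
  0×2 = 0 → write 0
  1×2 = 2 → write 0 carry 1
  remaining carry: 1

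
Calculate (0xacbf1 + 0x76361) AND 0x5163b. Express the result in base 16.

0x612

Add column by column in base 16, right to left:
  1+1 = 2
  f+6 = 5 carry 1
  b+3+1 = f
  c+6 = 2 carry 1
  a+7+1 = 2 carry 1
  final carry 1
Sum = 0x122f52; now AND with 0x5163b:
  1&0=0, 2&5=0, 2&1=0, f&6=6, 5&3=1, 2&b=2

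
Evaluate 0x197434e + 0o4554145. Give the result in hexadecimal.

0x1aa1bb3

0o4554145 = 0x12d865 in hexadecimal.
Add column by column in base 16, right to left:
  e+5 = 3 carry 1
  4+6+1 = b
  3+8 = b
  4+d = 1 carry 1
  7+2+1 = a
  9+1 = a
  1+0 = 1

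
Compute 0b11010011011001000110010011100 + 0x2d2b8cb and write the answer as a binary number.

0b11101001111110100010101100111

0x2d2b8cb = 0b10110100101011100011001011 in binary.
Add column by column in base 2, right to left:
  0+1 = 1
  0+1 = 1
  1+0 = 1
  1+1 = 0 carry 1
  1+0+1 = 0 carry 1
  0+0+1 = 1
  0+1 = 1
  1+1 = 0 carry 1
  0+0+1 = 1
  0+0 = 0
  1+0 = 1
  1+1 = 0 carry 1
  0+1+1 = 0 carry 1
  0+1+1 = 0 carry 1
  0+0+1 = 1
  1+1 = 0 carry 1
  0+0+1 = 1
  0+1 = 1
  1+0 = 1
  1+0 = 1
  0+1 = 1
  1+0 = 1
  1+1 = 0 carry 1
  0+1+1 = 0 carry 1
  0+0+1 = 1
  1+1 = 0 carry 1
  0+0+1 = 1
  1+0 = 1
  1+0 = 1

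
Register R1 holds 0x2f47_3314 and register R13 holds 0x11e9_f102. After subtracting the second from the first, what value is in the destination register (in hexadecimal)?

0x1d5d4212

Subtract column by column in base 16:
  4-2 → 2
  1-0 → 1
  3-1 → 2
  3-f → 4 (borrow)
  7-9-1 → d (borrow)
  4-e-1 → 5 (borrow)
  f-1-1 → d
  2-1 → 1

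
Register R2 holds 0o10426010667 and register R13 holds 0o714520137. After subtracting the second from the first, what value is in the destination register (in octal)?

Subtract column by column in base 8:
  7-7 → 0
  6-3 → 3
  6-1 → 5
  0-0 → 0
  1-2 → 7 (borrow)
  0-5-1 → 2 (borrow)
  6-4-1 → 1
  2-1 → 1
  4-7 → 5 (borrow)
  0-0-1 → 7 (borrow)
  1-0-1 → 0

0o7511270530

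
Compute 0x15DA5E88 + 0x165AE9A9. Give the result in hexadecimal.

0x2C354831

Add column by column in base 16, right to left:
  8+9 = 1 carry 1
  8+A+1 = 3 carry 1
  E+9+1 = 8 carry 1
  5+E+1 = 4 carry 1
  A+A+1 = 5 carry 1
  D+5+1 = 3 carry 1
  5+6+1 = C
  1+1 = 2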